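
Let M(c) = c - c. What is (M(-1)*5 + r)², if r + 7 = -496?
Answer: 253009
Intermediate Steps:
M(c) = 0
r = -503 (r = -7 - 496 = -503)
(M(-1)*5 + r)² = (0*5 - 503)² = (0 - 503)² = (-503)² = 253009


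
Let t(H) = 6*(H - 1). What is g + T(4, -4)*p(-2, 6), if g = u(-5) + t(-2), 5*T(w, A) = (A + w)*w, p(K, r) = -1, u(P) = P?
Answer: -23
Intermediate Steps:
t(H) = -6 + 6*H (t(H) = 6*(-1 + H) = -6 + 6*H)
T(w, A) = w*(A + w)/5 (T(w, A) = ((A + w)*w)/5 = (w*(A + w))/5 = w*(A + w)/5)
g = -23 (g = -5 + (-6 + 6*(-2)) = -5 + (-6 - 12) = -5 - 18 = -23)
g + T(4, -4)*p(-2, 6) = -23 + ((1/5)*4*(-4 + 4))*(-1) = -23 + ((1/5)*4*0)*(-1) = -23 + 0*(-1) = -23 + 0 = -23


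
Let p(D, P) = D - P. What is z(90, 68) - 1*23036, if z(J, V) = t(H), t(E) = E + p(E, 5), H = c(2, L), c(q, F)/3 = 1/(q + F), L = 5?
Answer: -161281/7 ≈ -23040.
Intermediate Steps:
c(q, F) = 3/(F + q) (c(q, F) = 3/(q + F) = 3/(F + q))
H = 3/7 (H = 3/(5 + 2) = 3/7 ≈ 0.42857)
t(E) = -5 + 2*E (t(E) = E + (E - 1*5) = E + (E - 5) = E + (-5 + E) = -5 + 2*E)
z(J, V) = -29/7 (z(J, V) = -5 + 2*(3/7) = -5 + 6/7 = -29/7)
z(90, 68) - 1*23036 = -29/7 - 1*23036 = -29/7 - 23036 = -161281/7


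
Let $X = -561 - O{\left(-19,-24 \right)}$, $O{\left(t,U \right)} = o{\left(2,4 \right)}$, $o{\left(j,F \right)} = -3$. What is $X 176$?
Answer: $-98208$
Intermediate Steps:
$O{\left(t,U \right)} = -3$
$X = -558$ ($X = -561 - -3 = -561 + 3 = -558$)
$X 176 = \left(-558\right) 176 = -98208$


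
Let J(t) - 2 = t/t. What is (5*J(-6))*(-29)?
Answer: -435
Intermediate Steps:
J(t) = 3 (J(t) = 2 + t/t = 2 + 1 = 3)
(5*J(-6))*(-29) = (5*3)*(-29) = 15*(-29) = -435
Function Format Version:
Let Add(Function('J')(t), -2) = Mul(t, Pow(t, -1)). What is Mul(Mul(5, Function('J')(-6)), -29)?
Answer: -435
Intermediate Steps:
Function('J')(t) = 3 (Function('J')(t) = Add(2, Mul(t, Pow(t, -1))) = Add(2, 1) = 3)
Mul(Mul(5, Function('J')(-6)), -29) = Mul(Mul(5, 3), -29) = Mul(15, -29) = -435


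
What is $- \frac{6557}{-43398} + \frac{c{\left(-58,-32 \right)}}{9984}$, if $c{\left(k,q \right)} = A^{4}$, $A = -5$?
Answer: $\frac{15431473}{72214272} \approx 0.21369$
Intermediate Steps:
$c{\left(k,q \right)} = 625$ ($c{\left(k,q \right)} = \left(-5\right)^{4} = 625$)
$- \frac{6557}{-43398} + \frac{c{\left(-58,-32 \right)}}{9984} = - \frac{6557}{-43398} + \frac{625}{9984} = \left(-6557\right) \left(- \frac{1}{43398}\right) + 625 \cdot \frac{1}{9984} = \frac{6557}{43398} + \frac{625}{9984} = \frac{15431473}{72214272}$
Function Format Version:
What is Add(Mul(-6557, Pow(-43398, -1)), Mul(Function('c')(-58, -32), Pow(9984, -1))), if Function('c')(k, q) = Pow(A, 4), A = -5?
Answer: Rational(15431473, 72214272) ≈ 0.21369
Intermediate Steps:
Function('c')(k, q) = 625 (Function('c')(k, q) = Pow(-5, 4) = 625)
Add(Mul(-6557, Pow(-43398, -1)), Mul(Function('c')(-58, -32), Pow(9984, -1))) = Add(Mul(-6557, Pow(-43398, -1)), Mul(625, Pow(9984, -1))) = Add(Mul(-6557, Rational(-1, 43398)), Mul(625, Rational(1, 9984))) = Add(Rational(6557, 43398), Rational(625, 9984)) = Rational(15431473, 72214272)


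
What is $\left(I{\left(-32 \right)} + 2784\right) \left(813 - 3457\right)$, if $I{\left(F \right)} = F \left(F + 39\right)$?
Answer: $-6768640$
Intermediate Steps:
$I{\left(F \right)} = F \left(39 + F\right)$
$\left(I{\left(-32 \right)} + 2784\right) \left(813 - 3457\right) = \left(- 32 \left(39 - 32\right) + 2784\right) \left(813 - 3457\right) = \left(\left(-32\right) 7 + 2784\right) \left(-2644\right) = \left(-224 + 2784\right) \left(-2644\right) = 2560 \left(-2644\right) = -6768640$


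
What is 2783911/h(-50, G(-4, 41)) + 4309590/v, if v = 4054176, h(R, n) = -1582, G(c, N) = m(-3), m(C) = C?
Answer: -134281516559/76353648 ≈ -1758.7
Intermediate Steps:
G(c, N) = -3
2783911/h(-50, G(-4, 41)) + 4309590/v = 2783911/(-1582) + 4309590/4054176 = 2783911*(-1/1582) + 4309590*(1/4054176) = -2783911/1582 + 718265/675696 = -134281516559/76353648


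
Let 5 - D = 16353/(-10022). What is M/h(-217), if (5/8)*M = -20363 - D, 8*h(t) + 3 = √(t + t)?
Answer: 19597867104/11099365 + 6532622368*I*√434/11099365 ≈ 1765.7 + 12261.0*I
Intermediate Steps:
h(t) = -3/8 + √2*√t/8 (h(t) = -3/8 + √(t + t)/8 = -3/8 + √(2*t)/8 = -3/8 + (√2*√t)/8 = -3/8 + √2*√t/8)
D = 66463/10022 (D = 5 - 16353/(-10022) = 5 - 16353*(-1)/10022 = 5 - 1*(-16353/10022) = 5 + 16353/10022 = 66463/10022 ≈ 6.6317)
M = -816577796/25055 (M = 8*(-20363 - 1*66463/10022)/5 = 8*(-20363 - 66463/10022)/5 = (8/5)*(-204144449/10022) = -816577796/25055 ≈ -32591.)
M/h(-217) = -816577796/(25055*(-3/8 + √2*√(-217)/8)) = -816577796/(25055*(-3/8 + √2*(I*√217)/8)) = -816577796/(25055*(-3/8 + I*√434/8))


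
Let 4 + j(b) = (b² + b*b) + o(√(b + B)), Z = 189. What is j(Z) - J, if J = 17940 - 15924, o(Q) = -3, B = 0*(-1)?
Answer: 69419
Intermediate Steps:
B = 0
J = 2016
j(b) = -7 + 2*b² (j(b) = -4 + ((b² + b*b) - 3) = -4 + ((b² + b²) - 3) = -4 + (2*b² - 3) = -4 + (-3 + 2*b²) = -7 + 2*b²)
j(Z) - J = (-7 + 2*189²) - 1*2016 = (-7 + 2*35721) - 2016 = (-7 + 71442) - 2016 = 71435 - 2016 = 69419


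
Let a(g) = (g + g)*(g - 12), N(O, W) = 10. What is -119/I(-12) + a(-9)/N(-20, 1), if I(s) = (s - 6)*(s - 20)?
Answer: 108269/2880 ≈ 37.593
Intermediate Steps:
I(s) = (-20 + s)*(-6 + s) (I(s) = (-6 + s)*(-20 + s) = (-20 + s)*(-6 + s))
a(g) = 2*g*(-12 + g) (a(g) = (2*g)*(-12 + g) = 2*g*(-12 + g))
-119/I(-12) + a(-9)/N(-20, 1) = -119/(120 + (-12)² - 26*(-12)) + (2*(-9)*(-12 - 9))/10 = -119/(120 + 144 + 312) + (2*(-9)*(-21))*(⅒) = -119/576 + 378*(⅒) = -119*1/576 + 189/5 = -119/576 + 189/5 = 108269/2880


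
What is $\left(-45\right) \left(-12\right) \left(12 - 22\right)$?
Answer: $-5400$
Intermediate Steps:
$\left(-45\right) \left(-12\right) \left(12 - 22\right) = 540 \left(-10\right) = -5400$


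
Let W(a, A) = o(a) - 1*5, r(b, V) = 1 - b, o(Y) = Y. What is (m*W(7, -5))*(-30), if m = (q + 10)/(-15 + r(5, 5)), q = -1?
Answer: 540/19 ≈ 28.421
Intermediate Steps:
W(a, A) = -5 + a (W(a, A) = a - 1*5 = a - 5 = -5 + a)
m = -9/19 (m = (-1 + 10)/(-15 + (1 - 1*5)) = 9/(-15 + (1 - 5)) = 9/(-15 - 4) = 9/(-19) = 9*(-1/19) = -9/19 ≈ -0.47368)
(m*W(7, -5))*(-30) = -9*(-5 + 7)/19*(-30) = -9/19*2*(-30) = -18/19*(-30) = 540/19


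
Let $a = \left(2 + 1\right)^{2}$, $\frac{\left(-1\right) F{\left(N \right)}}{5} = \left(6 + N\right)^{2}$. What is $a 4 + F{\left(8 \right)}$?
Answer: $-944$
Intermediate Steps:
$F{\left(N \right)} = - 5 \left(6 + N\right)^{2}$
$a = 9$ ($a = 3^{2} = 9$)
$a 4 + F{\left(8 \right)} = 9 \cdot 4 - 5 \left(6 + 8\right)^{2} = 36 - 5 \cdot 14^{2} = 36 - 980 = -944$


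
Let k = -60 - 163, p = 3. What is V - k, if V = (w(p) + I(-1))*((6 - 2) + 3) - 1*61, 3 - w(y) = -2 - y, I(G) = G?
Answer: 211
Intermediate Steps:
w(y) = 5 + y (w(y) = 3 - (-2 - y) = 3 + (2 + y) = 5 + y)
k = -223
V = -12 (V = ((5 + 3) - 1)*((6 - 2) + 3) - 1*61 = (8 - 1)*(4 + 3) - 61 = 7*7 - 61 = 49 - 61 = -12)
V - k = -12 - 1*(-223) = -12 + 223 = 211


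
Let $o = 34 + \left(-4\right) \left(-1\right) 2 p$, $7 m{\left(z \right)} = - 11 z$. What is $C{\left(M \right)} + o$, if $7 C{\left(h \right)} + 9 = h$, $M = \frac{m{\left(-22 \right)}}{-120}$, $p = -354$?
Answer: $- \frac{8230021}{2940} \approx -2799.3$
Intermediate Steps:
$m{\left(z \right)} = - \frac{11 z}{7}$ ($m{\left(z \right)} = \frac{\left(-11\right) z}{7} = - \frac{11 z}{7}$)
$M = - \frac{121}{420}$ ($M = \frac{\left(- \frac{11}{7}\right) \left(-22\right)}{-120} = \frac{242}{7} \left(- \frac{1}{120}\right) = - \frac{121}{420} \approx -0.2881$)
$C{\left(h \right)} = - \frac{9}{7} + \frac{h}{7}$
$o = -2798$ ($o = 34 + \left(-4\right) \left(-1\right) 2 \left(-354\right) = 34 + 4 \cdot 2 \left(-354\right) = 34 + 8 \left(-354\right) = 34 - 2832 = -2798$)
$C{\left(M \right)} + o = \left(- \frac{9}{7} + \frac{1}{7} \left(- \frac{121}{420}\right)\right) - 2798 = \left(- \frac{9}{7} - \frac{121}{2940}\right) - 2798 = - \frac{3901}{2940} - 2798 = - \frac{8230021}{2940}$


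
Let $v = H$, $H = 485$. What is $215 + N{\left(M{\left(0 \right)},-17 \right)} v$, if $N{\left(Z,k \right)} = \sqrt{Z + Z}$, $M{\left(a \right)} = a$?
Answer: $215$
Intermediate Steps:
$N{\left(Z,k \right)} = \sqrt{2} \sqrt{Z}$ ($N{\left(Z,k \right)} = \sqrt{2 Z} = \sqrt{2} \sqrt{Z}$)
$v = 485$
$215 + N{\left(M{\left(0 \right)},-17 \right)} v = 215 + \sqrt{2} \sqrt{0} \cdot 485 = 215 + \sqrt{2} \cdot 0 \cdot 485 = 215 + 0 \cdot 485 = 215 + 0 = 215$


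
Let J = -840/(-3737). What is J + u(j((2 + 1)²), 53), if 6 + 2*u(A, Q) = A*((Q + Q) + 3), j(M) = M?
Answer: 3645255/7474 ≈ 487.72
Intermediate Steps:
u(A, Q) = -3 + A*(3 + 2*Q)/2 (u(A, Q) = -3 + (A*((Q + Q) + 3))/2 = -3 + (A*(2*Q + 3))/2 = -3 + (A*(3 + 2*Q))/2 = -3 + A*(3 + 2*Q)/2)
J = 840/3737 (J = -840*(-1/3737) = 840/3737 ≈ 0.22478)
J + u(j((2 + 1)²), 53) = 840/3737 + (-3 + 3*(2 + 1)²/2 + (2 + 1)²*53) = 840/3737 + (-3 + (3/2)*3² + 3²*53) = 840/3737 + (-3 + (3/2)*9 + 9*53) = 840/3737 + (-3 + 27/2 + 477) = 840/3737 + 975/2 = 3645255/7474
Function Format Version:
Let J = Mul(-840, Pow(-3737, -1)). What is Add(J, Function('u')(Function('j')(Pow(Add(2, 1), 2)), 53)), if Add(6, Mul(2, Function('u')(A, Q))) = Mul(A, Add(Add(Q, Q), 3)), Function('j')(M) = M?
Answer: Rational(3645255, 7474) ≈ 487.72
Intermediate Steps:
Function('u')(A, Q) = Add(-3, Mul(Rational(1, 2), A, Add(3, Mul(2, Q)))) (Function('u')(A, Q) = Add(-3, Mul(Rational(1, 2), Mul(A, Add(Add(Q, Q), 3)))) = Add(-3, Mul(Rational(1, 2), Mul(A, Add(Mul(2, Q), 3)))) = Add(-3, Mul(Rational(1, 2), Mul(A, Add(3, Mul(2, Q))))) = Add(-3, Mul(Rational(1, 2), A, Add(3, Mul(2, Q)))))
J = Rational(840, 3737) (J = Mul(-840, Rational(-1, 3737)) = Rational(840, 3737) ≈ 0.22478)
Add(J, Function('u')(Function('j')(Pow(Add(2, 1), 2)), 53)) = Add(Rational(840, 3737), Add(-3, Mul(Rational(3, 2), Pow(Add(2, 1), 2)), Mul(Pow(Add(2, 1), 2), 53))) = Add(Rational(840, 3737), Add(-3, Mul(Rational(3, 2), Pow(3, 2)), Mul(Pow(3, 2), 53))) = Add(Rational(840, 3737), Add(-3, Mul(Rational(3, 2), 9), Mul(9, 53))) = Add(Rational(840, 3737), Add(-3, Rational(27, 2), 477)) = Add(Rational(840, 3737), Rational(975, 2)) = Rational(3645255, 7474)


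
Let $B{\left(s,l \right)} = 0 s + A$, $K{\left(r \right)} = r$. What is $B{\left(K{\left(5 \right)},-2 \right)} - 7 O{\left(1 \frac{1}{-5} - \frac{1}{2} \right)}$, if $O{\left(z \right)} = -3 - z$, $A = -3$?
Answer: $\frac{131}{10} \approx 13.1$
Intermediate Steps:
$B{\left(s,l \right)} = -3$ ($B{\left(s,l \right)} = 0 s - 3 = 0 - 3 = -3$)
$B{\left(K{\left(5 \right)},-2 \right)} - 7 O{\left(1 \frac{1}{-5} - \frac{1}{2} \right)} = -3 - 7 \left(-3 - \left(1 \frac{1}{-5} - \frac{1}{2}\right)\right) = -3 - 7 \left(-3 - \left(1 \left(- \frac{1}{5}\right) - \frac{1}{2}\right)\right) = -3 - 7 \left(-3 - \left(- \frac{1}{5} - \frac{1}{2}\right)\right) = -3 - 7 \left(-3 - - \frac{7}{10}\right) = -3 - 7 \left(-3 + \frac{7}{10}\right) = -3 - - \frac{161}{10} = -3 + \frac{161}{10} = \frac{131}{10}$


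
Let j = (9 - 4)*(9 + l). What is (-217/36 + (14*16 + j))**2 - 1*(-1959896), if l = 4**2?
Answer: 2692473625/1296 ≈ 2.0775e+6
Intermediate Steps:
l = 16
j = 125 (j = (9 - 4)*(9 + 16) = 5*25 = 125)
(-217/36 + (14*16 + j))**2 - 1*(-1959896) = (-217/36 + (14*16 + 125))**2 - 1*(-1959896) = (-217*1/36 + (224 + 125))**2 + 1959896 = (-217/36 + 349)**2 + 1959896 = (12347/36)**2 + 1959896 = 152448409/1296 + 1959896 = 2692473625/1296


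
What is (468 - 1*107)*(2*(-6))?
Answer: -4332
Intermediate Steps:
(468 - 1*107)*(2*(-6)) = (468 - 107)*(-12) = 361*(-12) = -4332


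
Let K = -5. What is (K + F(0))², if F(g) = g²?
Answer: 25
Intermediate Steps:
(K + F(0))² = (-5 + 0²)² = (-5 + 0)² = (-5)² = 25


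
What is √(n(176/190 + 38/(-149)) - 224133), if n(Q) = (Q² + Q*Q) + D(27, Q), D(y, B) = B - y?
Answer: I*√44913284767182/14155 ≈ 473.45*I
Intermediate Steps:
n(Q) = -27 + Q + 2*Q² (n(Q) = (Q² + Q*Q) + (Q - 1*27) = (Q² + Q²) + (Q - 27) = 2*Q² + (-27 + Q) = -27 + Q + 2*Q²)
√(n(176/190 + 38/(-149)) - 224133) = √((-27 + (176/190 + 38/(-149)) + 2*(176/190 + 38/(-149))²) - 224133) = √((-27 + (176*(1/190) + 38*(-1/149)) + 2*(176*(1/190) + 38*(-1/149))²) - 224133) = √((-27 + (88/95 - 38/149) + 2*(88/95 - 38/149)²) - 224133) = √((-27 + 9502/14155 + 2*(9502/14155)²) - 224133) = √((-27 + 9502/14155 + 2*(90288004/200364025)) - 224133) = √((-27 + 9502/14155 + 180576008/200364025) - 224133) = √(-5094751857/200364025 - 224133) = √(-44913284767182/200364025) = I*√44913284767182/14155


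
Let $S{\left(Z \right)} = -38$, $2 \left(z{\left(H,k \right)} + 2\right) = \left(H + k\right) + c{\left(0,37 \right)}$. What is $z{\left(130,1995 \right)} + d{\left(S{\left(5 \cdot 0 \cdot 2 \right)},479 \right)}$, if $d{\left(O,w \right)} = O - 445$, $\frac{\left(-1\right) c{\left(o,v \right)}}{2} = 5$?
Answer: $\frac{1145}{2} \approx 572.5$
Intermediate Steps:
$c{\left(o,v \right)} = -10$ ($c{\left(o,v \right)} = \left(-2\right) 5 = -10$)
$z{\left(H,k \right)} = -7 + \frac{H}{2} + \frac{k}{2}$ ($z{\left(H,k \right)} = -2 + \frac{\left(H + k\right) - 10}{2} = -2 + \frac{-10 + H + k}{2} = -2 + \left(-5 + \frac{H}{2} + \frac{k}{2}\right) = -7 + \frac{H}{2} + \frac{k}{2}$)
$d{\left(O,w \right)} = -445 + O$ ($d{\left(O,w \right)} = O - 445 = -445 + O$)
$z{\left(130,1995 \right)} + d{\left(S{\left(5 \cdot 0 \cdot 2 \right)},479 \right)} = \left(-7 + \frac{1}{2} \cdot 130 + \frac{1}{2} \cdot 1995\right) - 483 = \left(-7 + 65 + \frac{1995}{2}\right) - 483 = \frac{2111}{2} - 483 = \frac{1145}{2}$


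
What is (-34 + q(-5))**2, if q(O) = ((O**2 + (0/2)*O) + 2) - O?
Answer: 4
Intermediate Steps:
q(O) = 2 + O**2 - O (q(O) = ((O**2 + (0*(1/2))*O) + 2) - O = ((O**2 + 0*O) + 2) - O = ((O**2 + 0) + 2) - O = (O**2 + 2) - O = (2 + O**2) - O = 2 + O**2 - O)
(-34 + q(-5))**2 = (-34 + (2 + (-5)**2 - 1*(-5)))**2 = (-34 + (2 + 25 + 5))**2 = (-34 + 32)**2 = (-2)**2 = 4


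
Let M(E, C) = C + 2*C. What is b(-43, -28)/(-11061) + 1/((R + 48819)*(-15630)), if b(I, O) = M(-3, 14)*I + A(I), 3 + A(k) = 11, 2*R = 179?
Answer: 458154282743/2818489745385 ≈ 0.16255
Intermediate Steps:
R = 179/2 (R = (1/2)*179 = 179/2 ≈ 89.500)
A(k) = 8 (A(k) = -3 + 11 = 8)
M(E, C) = 3*C
b(I, O) = 8 + 42*I (b(I, O) = (3*14)*I + 8 = 42*I + 8 = 8 + 42*I)
b(-43, -28)/(-11061) + 1/((R + 48819)*(-15630)) = (8 + 42*(-43))/(-11061) + 1/((179/2 + 48819)*(-15630)) = (8 - 1806)*(-1/11061) - 1/15630/(97817/2) = -1798*(-1/11061) + (2/97817)*(-1/15630) = 1798/11061 - 1/764439855 = 458154282743/2818489745385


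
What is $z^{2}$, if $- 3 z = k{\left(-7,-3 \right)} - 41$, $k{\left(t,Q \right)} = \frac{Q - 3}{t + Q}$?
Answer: $\frac{40804}{225} \approx 181.35$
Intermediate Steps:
$k{\left(t,Q \right)} = \frac{-3 + Q}{Q + t}$
$z = \frac{202}{15}$ ($z = - \frac{\frac{-3 - 3}{-3 - 7} - 41}{3} = - \frac{\frac{1}{-10} \left(-6\right) - 41}{3} = - \frac{\left(- \frac{1}{10}\right) \left(-6\right) - 41}{3} = - \frac{\frac{3}{5} - 41}{3} = \left(- \frac{1}{3}\right) \left(- \frac{202}{5}\right) = \frac{202}{15} \approx 13.467$)
$z^{2} = \left(\frac{202}{15}\right)^{2} = \frac{40804}{225}$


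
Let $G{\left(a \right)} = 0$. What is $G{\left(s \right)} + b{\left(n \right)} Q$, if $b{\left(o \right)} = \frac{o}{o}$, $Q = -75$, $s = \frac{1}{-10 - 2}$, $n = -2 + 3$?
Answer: $-75$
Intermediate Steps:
$n = 1$
$s = - \frac{1}{12}$ ($s = \frac{1}{-12} = - \frac{1}{12} \approx -0.083333$)
$b{\left(o \right)} = 1$
$G{\left(s \right)} + b{\left(n \right)} Q = 0 + 1 \left(-75\right) = 0 - 75 = -75$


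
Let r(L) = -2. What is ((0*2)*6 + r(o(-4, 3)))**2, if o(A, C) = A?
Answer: 4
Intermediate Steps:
((0*2)*6 + r(o(-4, 3)))**2 = ((0*2)*6 - 2)**2 = (0*6 - 2)**2 = (0 - 2)**2 = (-2)**2 = 4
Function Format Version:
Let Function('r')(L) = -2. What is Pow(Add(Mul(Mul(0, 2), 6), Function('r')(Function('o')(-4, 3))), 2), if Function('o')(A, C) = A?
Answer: 4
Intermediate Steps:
Pow(Add(Mul(Mul(0, 2), 6), Function('r')(Function('o')(-4, 3))), 2) = Pow(Add(Mul(Mul(0, 2), 6), -2), 2) = Pow(Add(Mul(0, 6), -2), 2) = Pow(Add(0, -2), 2) = Pow(-2, 2) = 4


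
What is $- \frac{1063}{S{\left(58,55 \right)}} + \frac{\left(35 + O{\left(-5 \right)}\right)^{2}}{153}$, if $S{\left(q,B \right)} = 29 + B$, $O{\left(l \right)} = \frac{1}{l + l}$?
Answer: $- \frac{251359}{53550} \approx -4.6939$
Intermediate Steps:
$O{\left(l \right)} = \frac{1}{2 l}$
$- \frac{1063}{S{\left(58,55 \right)}} + \frac{\left(35 + O{\left(-5 \right)}\right)^{2}}{153} = - \frac{1063}{29 + 55} + \frac{\left(35 + \frac{1}{2 \left(-5\right)}\right)^{2}}{153} = - \frac{1063}{84} + \left(35 + \frac{1}{2} \left(- \frac{1}{5}\right)\right)^{2} \cdot \frac{1}{153} = \left(-1063\right) \frac{1}{84} + \left(35 - \frac{1}{10}\right)^{2} \cdot \frac{1}{153} = - \frac{1063}{84} + \left(\frac{349}{10}\right)^{2} \cdot \frac{1}{153} = - \frac{1063}{84} + \frac{121801}{100} \cdot \frac{1}{153} = - \frac{1063}{84} + \frac{121801}{15300} = - \frac{251359}{53550}$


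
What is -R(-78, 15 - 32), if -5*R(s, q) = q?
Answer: -17/5 ≈ -3.4000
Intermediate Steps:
R(s, q) = -q/5
-R(-78, 15 - 32) = -(-1)*(15 - 32)/5 = -(-1)*(-17)/5 = -1*17/5 = -17/5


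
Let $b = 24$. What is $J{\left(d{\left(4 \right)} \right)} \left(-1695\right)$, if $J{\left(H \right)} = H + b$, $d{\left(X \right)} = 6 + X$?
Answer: $-57630$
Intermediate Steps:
$J{\left(H \right)} = 24 + H$ ($J{\left(H \right)} = H + 24 = 24 + H$)
$J{\left(d{\left(4 \right)} \right)} \left(-1695\right) = \left(24 + \left(6 + 4\right)\right) \left(-1695\right) = \left(24 + 10\right) \left(-1695\right) = 34 \left(-1695\right) = -57630$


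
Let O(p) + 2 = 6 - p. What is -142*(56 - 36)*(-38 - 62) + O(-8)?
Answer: 284012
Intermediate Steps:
O(p) = 4 - p (O(p) = -2 + (6 - p) = 4 - p)
-142*(56 - 36)*(-38 - 62) + O(-8) = -142*(56 - 36)*(-38 - 62) + (4 - 1*(-8)) = -2840*(-100) + (4 + 8) = -142*(-2000) + 12 = 284000 + 12 = 284012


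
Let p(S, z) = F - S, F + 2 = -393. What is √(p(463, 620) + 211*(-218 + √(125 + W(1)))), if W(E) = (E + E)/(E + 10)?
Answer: √(-5669576 + 20889*√187)/11 ≈ 210.94*I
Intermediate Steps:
F = -395 (F = -2 - 393 = -395)
W(E) = 2*E/(10 + E) (W(E) = (2*E)/(10 + E) = 2*E/(10 + E))
p(S, z) = -395 - S
√(p(463, 620) + 211*(-218 + √(125 + W(1)))) = √((-395 - 1*463) + 211*(-218 + √(125 + 2*1/(10 + 1)))) = √((-395 - 463) + 211*(-218 + √(125 + 2*1/11))) = √(-858 + 211*(-218 + √(125 + 2*1*(1/11)))) = √(-858 + 211*(-218 + √(125 + 2/11))) = √(-858 + 211*(-218 + √(1377/11))) = √(-858 + 211*(-218 + 9*√187/11)) = √(-858 + (-45998 + 1899*√187/11)) = √(-46856 + 1899*√187/11)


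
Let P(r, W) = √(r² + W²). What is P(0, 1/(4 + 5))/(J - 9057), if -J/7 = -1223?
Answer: -1/4464 ≈ -0.00022401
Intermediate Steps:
J = 8561 (J = -7*(-1223) = 8561)
P(r, W) = √(W² + r²)
P(0, 1/(4 + 5))/(J - 9057) = √((1/(4 + 5))² + 0²)/(8561 - 9057) = √((1/9)² + 0)/(-496) = -√((⅑)² + 0)/496 = -√(1/81 + 0)/496 = -√(1/81)/496 = -1/496*⅑ = -1/4464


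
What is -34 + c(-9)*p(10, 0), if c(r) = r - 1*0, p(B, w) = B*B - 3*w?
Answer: -934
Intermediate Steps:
p(B, w) = B**2 - 3*w
c(r) = r (c(r) = r + 0 = r)
-34 + c(-9)*p(10, 0) = -34 - 9*(10**2 - 3*0) = -34 - 9*(100 + 0) = -34 - 9*100 = -34 - 900 = -934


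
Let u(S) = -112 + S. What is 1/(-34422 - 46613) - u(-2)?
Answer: 9237989/81035 ≈ 114.00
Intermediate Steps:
1/(-34422 - 46613) - u(-2) = 1/(-34422 - 46613) - (-112 - 2) = 1/(-81035) - 1*(-114) = -1/81035 + 114 = 9237989/81035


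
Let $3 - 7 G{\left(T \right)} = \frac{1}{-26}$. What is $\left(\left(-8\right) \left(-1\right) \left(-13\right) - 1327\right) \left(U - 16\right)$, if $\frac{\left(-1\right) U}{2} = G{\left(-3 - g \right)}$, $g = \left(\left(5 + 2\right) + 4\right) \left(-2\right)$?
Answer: $\frac{2196585}{91} \approx 24138.0$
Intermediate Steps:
$g = -22$ ($g = \left(7 + 4\right) \left(-2\right) = 11 \left(-2\right) = -22$)
$G{\left(T \right)} = \frac{79}{182}$ ($G{\left(T \right)} = \frac{3}{7} - \frac{1}{7 \left(-26\right)} = \frac{3}{7} - - \frac{1}{182} = \frac{3}{7} + \frac{1}{182} = \frac{79}{182}$)
$U = - \frac{79}{91}$ ($U = \left(-2\right) \frac{79}{182} = - \frac{79}{91} \approx -0.86813$)
$\left(\left(-8\right) \left(-1\right) \left(-13\right) - 1327\right) \left(U - 16\right) = \left(\left(-8\right) \left(-1\right) \left(-13\right) - 1327\right) \left(- \frac{79}{91} - 16\right) = \left(8 \left(-13\right) - 1327\right) \left(- \frac{1535}{91}\right) = \left(-104 - 1327\right) \left(- \frac{1535}{91}\right) = \left(-1431\right) \left(- \frac{1535}{91}\right) = \frac{2196585}{91}$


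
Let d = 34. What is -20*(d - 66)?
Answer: 640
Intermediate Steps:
-20*(d - 66) = -20*(34 - 66) = -20*(-32) = 640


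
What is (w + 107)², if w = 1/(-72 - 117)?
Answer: 408929284/35721 ≈ 11448.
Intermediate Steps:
w = -1/189 (w = 1/(-189) = -1/189 ≈ -0.0052910)
(w + 107)² = (-1/189 + 107)² = (20222/189)² = 408929284/35721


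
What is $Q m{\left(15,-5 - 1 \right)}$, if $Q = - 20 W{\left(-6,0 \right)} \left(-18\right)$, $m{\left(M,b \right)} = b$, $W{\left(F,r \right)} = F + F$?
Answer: $25920$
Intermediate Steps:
$W{\left(F,r \right)} = 2 F$
$Q = -4320$ ($Q = - 20 \cdot 2 \left(-6\right) \left(-18\right) = \left(-20\right) \left(-12\right) \left(-18\right) = 240 \left(-18\right) = -4320$)
$Q m{\left(15,-5 - 1 \right)} = - 4320 \left(-5 - 1\right) = \left(-4320\right) \left(-6\right) = 25920$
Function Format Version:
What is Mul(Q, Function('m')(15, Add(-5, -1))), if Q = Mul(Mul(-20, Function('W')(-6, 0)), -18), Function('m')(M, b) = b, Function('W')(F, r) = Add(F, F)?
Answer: 25920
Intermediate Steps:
Function('W')(F, r) = Mul(2, F)
Q = -4320 (Q = Mul(Mul(-20, Mul(2, -6)), -18) = Mul(Mul(-20, -12), -18) = Mul(240, -18) = -4320)
Mul(Q, Function('m')(15, Add(-5, -1))) = Mul(-4320, Add(-5, -1)) = Mul(-4320, -6) = 25920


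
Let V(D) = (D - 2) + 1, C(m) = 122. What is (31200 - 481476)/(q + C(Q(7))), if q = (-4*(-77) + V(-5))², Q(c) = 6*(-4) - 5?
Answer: -75046/15221 ≈ -4.9304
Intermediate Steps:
Q(c) = -29 (Q(c) = -24 - 5 = -29)
V(D) = -1 + D (V(D) = (-2 + D) + 1 = -1 + D)
q = 91204 (q = (-4*(-77) + (-1 - 5))² = (308 - 6)² = 302² = 91204)
(31200 - 481476)/(q + C(Q(7))) = (31200 - 481476)/(91204 + 122) = -450276/91326 = -450276*1/91326 = -75046/15221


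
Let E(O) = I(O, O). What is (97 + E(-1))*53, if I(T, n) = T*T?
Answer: 5194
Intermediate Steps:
I(T, n) = T²
E(O) = O²
(97 + E(-1))*53 = (97 + (-1)²)*53 = (97 + 1)*53 = 98*53 = 5194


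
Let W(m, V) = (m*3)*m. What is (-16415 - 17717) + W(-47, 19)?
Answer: -27505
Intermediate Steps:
W(m, V) = 3*m² (W(m, V) = (3*m)*m = 3*m²)
(-16415 - 17717) + W(-47, 19) = (-16415 - 17717) + 3*(-47)² = -34132 + 3*2209 = -34132 + 6627 = -27505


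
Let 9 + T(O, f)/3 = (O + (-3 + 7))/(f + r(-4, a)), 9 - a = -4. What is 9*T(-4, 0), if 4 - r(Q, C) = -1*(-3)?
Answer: -243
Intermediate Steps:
a = 13 (a = 9 - 1*(-4) = 9 + 4 = 13)
r(Q, C) = 1 (r(Q, C) = 4 - (-1)*(-3) = 4 - 1*3 = 4 - 3 = 1)
T(O, f) = -27 + 3*(4 + O)/(1 + f) (T(O, f) = -27 + 3*((O + (-3 + 7))/(f + 1)) = -27 + 3*((O + 4)/(1 + f)) = -27 + 3*((4 + O)/(1 + f)) = -27 + 3*(4 + O)/(1 + f))
9*T(-4, 0) = 9*(3*(-5 - 4 - 9*0)/(1 + 0)) = 9*(3*(-5 - 4 + 0)/1) = 9*(3*1*(-9)) = 9*(-27) = -243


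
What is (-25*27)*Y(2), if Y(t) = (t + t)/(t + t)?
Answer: -675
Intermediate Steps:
Y(t) = 1 (Y(t) = (2*t)/((2*t)) = (2*t)*(1/(2*t)) = 1)
(-25*27)*Y(2) = -25*27*1 = -675*1 = -675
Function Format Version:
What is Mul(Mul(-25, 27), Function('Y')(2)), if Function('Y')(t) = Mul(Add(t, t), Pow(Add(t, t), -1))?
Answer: -675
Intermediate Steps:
Function('Y')(t) = 1 (Function('Y')(t) = Mul(Mul(2, t), Pow(Mul(2, t), -1)) = Mul(Mul(2, t), Mul(Rational(1, 2), Pow(t, -1))) = 1)
Mul(Mul(-25, 27), Function('Y')(2)) = Mul(Mul(-25, 27), 1) = Mul(-675, 1) = -675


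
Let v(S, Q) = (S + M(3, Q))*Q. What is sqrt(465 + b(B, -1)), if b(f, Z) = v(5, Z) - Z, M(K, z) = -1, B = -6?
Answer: sqrt(462) ≈ 21.494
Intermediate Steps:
v(S, Q) = Q*(-1 + S) (v(S, Q) = (S - 1)*Q = (-1 + S)*Q = Q*(-1 + S))
b(f, Z) = 3*Z (b(f, Z) = Z*(-1 + 5) - Z = Z*4 - Z = 4*Z - Z = 3*Z)
sqrt(465 + b(B, -1)) = sqrt(465 + 3*(-1)) = sqrt(465 - 3) = sqrt(462)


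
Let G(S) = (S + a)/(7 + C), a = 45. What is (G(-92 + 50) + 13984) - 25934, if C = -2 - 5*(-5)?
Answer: -119499/10 ≈ -11950.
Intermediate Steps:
C = 23 (C = -2 + 25 = 23)
G(S) = 3/2 + S/30 (G(S) = (S + 45)/(7 + 23) = (45 + S)/30 = (45 + S)*(1/30) = 3/2 + S/30)
(G(-92 + 50) + 13984) - 25934 = ((3/2 + (-92 + 50)/30) + 13984) - 25934 = ((3/2 + (1/30)*(-42)) + 13984) - 25934 = ((3/2 - 7/5) + 13984) - 25934 = (⅒ + 13984) - 25934 = 139841/10 - 25934 = -119499/10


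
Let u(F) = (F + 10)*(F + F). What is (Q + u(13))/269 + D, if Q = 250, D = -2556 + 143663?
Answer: 37958631/269 ≈ 1.4111e+5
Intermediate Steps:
D = 141107
u(F) = 2*F*(10 + F) (u(F) = (10 + F)*(2*F) = 2*F*(10 + F))
(Q + u(13))/269 + D = (250 + 2*13*(10 + 13))/269 + 141107 = (250 + 2*13*23)*(1/269) + 141107 = (250 + 598)*(1/269) + 141107 = 848*(1/269) + 141107 = 848/269 + 141107 = 37958631/269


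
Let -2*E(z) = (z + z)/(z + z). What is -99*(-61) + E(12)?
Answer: 12077/2 ≈ 6038.5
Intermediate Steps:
E(z) = -½ (E(z) = -(z + z)/(2*(z + z)) = -2*z/(2*(2*z)) = -2*z*1/(2*z)/2 = -½*1 = -½)
-99*(-61) + E(12) = -99*(-61) - ½ = 6039 - ½ = 12077/2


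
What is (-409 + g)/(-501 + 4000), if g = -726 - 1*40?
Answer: -1175/3499 ≈ -0.33581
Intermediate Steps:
g = -766 (g = -726 - 40 = -766)
(-409 + g)/(-501 + 4000) = (-409 - 766)/(-501 + 4000) = -1175/3499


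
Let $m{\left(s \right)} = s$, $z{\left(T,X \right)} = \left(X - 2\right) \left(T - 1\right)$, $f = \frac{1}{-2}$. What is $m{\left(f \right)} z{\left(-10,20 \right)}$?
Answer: $99$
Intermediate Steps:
$f = - \frac{1}{2} \approx -0.5$
$z{\left(T,X \right)} = \left(-1 + T\right) \left(-2 + X\right)$ ($z{\left(T,X \right)} = \left(-2 + X\right) \left(-1 + T\right) = \left(-1 + T\right) \left(-2 + X\right)$)
$m{\left(f \right)} z{\left(-10,20 \right)} = - \frac{2 - 20 - -20 - 200}{2} = - \frac{2 - 20 + 20 - 200}{2} = \left(- \frac{1}{2}\right) \left(-198\right) = 99$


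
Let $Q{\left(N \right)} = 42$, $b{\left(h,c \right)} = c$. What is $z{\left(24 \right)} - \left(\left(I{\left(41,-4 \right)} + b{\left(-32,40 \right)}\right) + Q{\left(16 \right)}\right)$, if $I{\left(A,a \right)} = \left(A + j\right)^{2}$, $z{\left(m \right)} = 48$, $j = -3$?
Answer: $-1478$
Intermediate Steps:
$I{\left(A,a \right)} = \left(-3 + A\right)^{2}$ ($I{\left(A,a \right)} = \left(A - 3\right)^{2} = \left(-3 + A\right)^{2}$)
$z{\left(24 \right)} - \left(\left(I{\left(41,-4 \right)} + b{\left(-32,40 \right)}\right) + Q{\left(16 \right)}\right) = 48 - \left(\left(\left(-3 + 41\right)^{2} + 40\right) + 42\right) = 48 - \left(\left(38^{2} + 40\right) + 42\right) = 48 - \left(\left(1444 + 40\right) + 42\right) = 48 - \left(1484 + 42\right) = 48 - 1526 = -1478$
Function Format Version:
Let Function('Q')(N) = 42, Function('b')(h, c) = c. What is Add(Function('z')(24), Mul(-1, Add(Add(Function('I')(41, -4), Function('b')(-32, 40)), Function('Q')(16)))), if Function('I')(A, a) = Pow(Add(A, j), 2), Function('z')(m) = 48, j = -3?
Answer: -1478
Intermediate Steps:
Function('I')(A, a) = Pow(Add(-3, A), 2) (Function('I')(A, a) = Pow(Add(A, -3), 2) = Pow(Add(-3, A), 2))
Add(Function('z')(24), Mul(-1, Add(Add(Function('I')(41, -4), Function('b')(-32, 40)), Function('Q')(16)))) = Add(48, Mul(-1, Add(Add(Pow(Add(-3, 41), 2), 40), 42))) = Add(48, Mul(-1, Add(Add(Pow(38, 2), 40), 42))) = Add(48, Mul(-1, Add(Add(1444, 40), 42))) = Add(48, Mul(-1, Add(1484, 42))) = Add(48, Mul(-1, 1526)) = Add(48, -1526) = -1478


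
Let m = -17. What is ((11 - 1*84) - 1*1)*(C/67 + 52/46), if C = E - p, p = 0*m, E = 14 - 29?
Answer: -103378/1541 ≈ -67.085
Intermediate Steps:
E = -15
p = 0 (p = 0*(-17) = 0)
C = -15 (C = -15 - 1*0 = -15 + 0 = -15)
((11 - 1*84) - 1*1)*(C/67 + 52/46) = ((11 - 1*84) - 1*1)*(-15/67 + 52/46) = ((11 - 84) - 1)*(-15*1/67 + 52*(1/46)) = (-73 - 1)*(-15/67 + 26/23) = -74*1397/1541 = -103378/1541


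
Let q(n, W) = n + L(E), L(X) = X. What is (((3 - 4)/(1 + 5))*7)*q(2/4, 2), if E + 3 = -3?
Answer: 77/12 ≈ 6.4167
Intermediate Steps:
E = -6 (E = -3 - 3 = -6)
q(n, W) = -6 + n (q(n, W) = n - 6 = -6 + n)
(((3 - 4)/(1 + 5))*7)*q(2/4, 2) = (((3 - 4)/(1 + 5))*7)*(-6 + 2/4) = (-1/6*7)*(-6 + 2*(1/4)) = (-1*1/6*7)*(-6 + 1/2) = -1/6*7*(-11/2) = -7/6*(-11/2) = 77/12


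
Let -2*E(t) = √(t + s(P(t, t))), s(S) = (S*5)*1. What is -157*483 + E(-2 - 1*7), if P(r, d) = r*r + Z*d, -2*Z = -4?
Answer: -75831 - 3*√34/2 ≈ -75840.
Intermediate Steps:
Z = 2 (Z = -½*(-4) = 2)
P(r, d) = r² + 2*d (P(r, d) = r*r + 2*d = r² + 2*d)
s(S) = 5*S (s(S) = (5*S)*1 = 5*S)
E(t) = -√(5*t² + 11*t)/2 (E(t) = -√(t + 5*(t² + 2*t))/2 = -√(t + (5*t² + 10*t))/2 = -√(5*t² + 11*t)/2)
-157*483 + E(-2 - 1*7) = -157*483 - 3*√(-11 - 5*(-2 - 1*7))/2 = -75831 - 3*√(-11 - 5*(-2 - 7))/2 = -75831 - 3*√34/2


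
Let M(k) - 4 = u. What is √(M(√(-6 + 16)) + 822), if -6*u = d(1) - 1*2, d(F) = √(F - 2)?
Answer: √(29748 - 6*I)/6 ≈ 28.746 - 0.002899*I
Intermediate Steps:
d(F) = √(-2 + F)
u = ⅓ - I/6 (u = -(√(-2 + 1) - 1*2)/6 = -(√(-1) - 2)/6 = -(I - 2)/6 = -(-2 + I)/6 = ⅓ - I/6 ≈ 0.33333 - 0.16667*I)
M(k) = 13/3 - I/6 (M(k) = 4 + (⅓ - I/6) = 13/3 - I/6)
√(M(√(-6 + 16)) + 822) = √((13/3 - I/6) + 822) = √(2479/3 - I/6)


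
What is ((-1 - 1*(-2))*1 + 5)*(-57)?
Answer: -342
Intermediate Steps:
((-1 - 1*(-2))*1 + 5)*(-57) = ((-1 + 2)*1 + 5)*(-57) = (1*1 + 5)*(-57) = (1 + 5)*(-57) = 6*(-57) = -342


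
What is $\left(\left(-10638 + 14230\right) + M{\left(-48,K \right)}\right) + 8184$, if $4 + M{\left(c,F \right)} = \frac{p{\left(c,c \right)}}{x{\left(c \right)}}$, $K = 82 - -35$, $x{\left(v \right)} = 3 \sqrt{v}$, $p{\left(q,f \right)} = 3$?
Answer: $11772 - \frac{i \sqrt{3}}{12} \approx 11772.0 - 0.14434 i$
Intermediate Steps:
$K = 117$ ($K = 82 + 35 = 117$)
$M{\left(c,F \right)} = -4 + \frac{1}{\sqrt{c}}$ ($M{\left(c,F \right)} = -4 + \frac{3}{3 \sqrt{c}} = -4 + 3 \frac{1}{3 \sqrt{c}} = -4 + \frac{1}{\sqrt{c}}$)
$\left(\left(-10638 + 14230\right) + M{\left(-48,K \right)}\right) + 8184 = \left(\left(-10638 + 14230\right) - \left(4 - \frac{1}{\sqrt{-48}}\right)\right) + 8184 = \left(3592 - \left(4 + \frac{i \sqrt{3}}{12}\right)\right) + 8184 = \left(3588 - \frac{i \sqrt{3}}{12}\right) + 8184 = 11772 - \frac{i \sqrt{3}}{12}$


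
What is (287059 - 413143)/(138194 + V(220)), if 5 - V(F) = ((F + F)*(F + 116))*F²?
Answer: 126084/7155317801 ≈ 1.7621e-5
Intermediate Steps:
V(F) = 5 - 2*F³*(116 + F) (V(F) = 5 - (F + F)*(F + 116)*F² = 5 - (2*F)*(116 + F)*F² = 5 - 2*F*(116 + F)*F² = 5 - 2*F³*(116 + F))
(287059 - 413143)/(138194 + V(220)) = (287059 - 413143)/(138194 + (5 - 232*220³ - 2*220⁴)) = -126084/(138194 + (5 - 232*10648000 - 2*2342560000)) = -126084/(138194 + (5 - 2470336000 - 4685120000)) = -126084/(138194 - 7155455995) = -126084/(-7155317801) = -126084*(-1/7155317801) = 126084/7155317801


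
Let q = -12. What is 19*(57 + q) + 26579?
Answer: 27434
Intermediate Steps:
19*(57 + q) + 26579 = 19*(57 - 12) + 26579 = 19*45 + 26579 = 855 + 26579 = 27434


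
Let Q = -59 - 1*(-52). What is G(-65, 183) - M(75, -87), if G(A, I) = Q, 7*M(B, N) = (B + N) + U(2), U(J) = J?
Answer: -39/7 ≈ -5.5714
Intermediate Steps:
Q = -7 (Q = -59 + 52 = -7)
M(B, N) = 2/7 + B/7 + N/7 (M(B, N) = ((B + N) + 2)/7 = (2 + B + N)/7 = 2/7 + B/7 + N/7)
G(A, I) = -7
G(-65, 183) - M(75, -87) = -7 - (2/7 + (⅐)*75 + (⅐)*(-87)) = -7 - (2/7 + 75/7 - 87/7) = -7 - 1*(-10/7) = -7 + 10/7 = -39/7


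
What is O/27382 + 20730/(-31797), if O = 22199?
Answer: 46077581/290221818 ≈ 0.15877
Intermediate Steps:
O/27382 + 20730/(-31797) = 22199/27382 + 20730/(-31797) = 22199*(1/27382) + 20730*(-1/31797) = 22199/27382 - 6910/10599 = 46077581/290221818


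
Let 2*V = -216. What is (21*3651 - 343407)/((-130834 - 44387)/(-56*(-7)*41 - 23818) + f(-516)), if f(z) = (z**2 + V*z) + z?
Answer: -229570784/276696261 ≈ -0.82969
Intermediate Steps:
V = -108 (V = (1/2)*(-216) = -108)
f(z) = z**2 - 107*z (f(z) = (z**2 - 108*z) + z = z**2 - 107*z)
(21*3651 - 343407)/((-130834 - 44387)/(-56*(-7)*41 - 23818) + f(-516)) = (21*3651 - 343407)/((-130834 - 44387)/(-56*(-7)*41 - 23818) - 516*(-107 - 516)) = (76671 - 343407)/(-175221/(392*41 - 23818) - 516*(-623)) = -266736/(-175221/(16072 - 23818) + 321468) = -266736/(-175221/(-7746) + 321468) = -266736/(-175221*(-1/7746) + 321468) = -266736/(58407/2582 + 321468) = -266736/830088783/2582 = -266736*2582/830088783 = -229570784/276696261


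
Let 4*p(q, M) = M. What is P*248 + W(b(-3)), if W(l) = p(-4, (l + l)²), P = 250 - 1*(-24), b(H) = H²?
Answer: 68033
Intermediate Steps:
p(q, M) = M/4
P = 274 (P = 250 + 24 = 274)
W(l) = l² (W(l) = (l + l)²/4 = (2*l)²/4 = (4*l²)/4 = l²)
P*248 + W(b(-3)) = 274*248 + ((-3)²)² = 67952 + 9² = 67952 + 81 = 68033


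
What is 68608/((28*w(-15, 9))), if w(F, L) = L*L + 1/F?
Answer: 128640/4249 ≈ 30.275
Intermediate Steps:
w(F, L) = 1/F + L² (w(F, L) = L² + 1/F = 1/F + L²)
68608/((28*w(-15, 9))) = 68608/((28*(1/(-15) + 9²))) = 68608/((28*(-1/15 + 81))) = 68608/((28*(1214/15))) = 68608/(33992/15) = 68608*(15/33992) = 128640/4249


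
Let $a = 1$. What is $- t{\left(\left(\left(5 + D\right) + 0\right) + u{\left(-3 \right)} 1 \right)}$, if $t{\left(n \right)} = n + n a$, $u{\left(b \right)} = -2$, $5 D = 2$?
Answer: $- \frac{34}{5} \approx -6.8$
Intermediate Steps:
$D = \frac{2}{5}$ ($D = \frac{1}{5} \cdot 2 = \frac{2}{5} \approx 0.4$)
$t{\left(n \right)} = 2 n$ ($t{\left(n \right)} = n + n 1 = n + n = 2 n$)
$- t{\left(\left(\left(5 + D\right) + 0\right) + u{\left(-3 \right)} 1 \right)} = - 2 \left(\left(\left(5 + \frac{2}{5}\right) + 0\right) - 2\right) = - 2 \left(\left(\frac{27}{5} + 0\right) - 2\right) = - 2 \left(\frac{27}{5} - 2\right) = - \frac{2 \cdot 17}{5} = \left(-1\right) \frac{34}{5} = - \frac{34}{5}$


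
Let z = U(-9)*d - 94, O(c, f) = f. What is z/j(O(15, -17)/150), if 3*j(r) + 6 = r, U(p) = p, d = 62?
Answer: 293400/917 ≈ 319.96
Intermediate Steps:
j(r) = -2 + r/3
z = -652 (z = -9*62 - 94 = -558 - 94 = -652)
z/j(O(15, -17)/150) = -652/(-2 + (-17/150)/3) = -652/(-2 + (-17*1/150)/3) = -652/(-2 + (1/3)*(-17/150)) = -652/(-2 - 17/450) = -652/(-917/450) = -652*(-450/917) = 293400/917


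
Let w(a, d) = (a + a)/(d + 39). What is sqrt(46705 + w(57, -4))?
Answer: sqrt(57217615)/35 ≈ 216.12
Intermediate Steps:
w(a, d) = 2*a/(39 + d) (w(a, d) = (2*a)/(39 + d) = 2*a/(39 + d))
sqrt(46705 + w(57, -4)) = sqrt(46705 + 2*57/(39 - 4)) = sqrt(46705 + 2*57/35) = sqrt(46705 + 2*57*(1/35)) = sqrt(46705 + 114/35) = sqrt(1634789/35) = sqrt(57217615)/35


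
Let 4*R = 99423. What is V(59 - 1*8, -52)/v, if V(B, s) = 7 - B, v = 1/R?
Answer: -1093653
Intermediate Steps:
R = 99423/4 (R = (1/4)*99423 = 99423/4 ≈ 24856.)
v = 4/99423 (v = 1/(99423/4) = 4/99423 ≈ 4.0232e-5)
V(59 - 1*8, -52)/v = (7 - (59 - 1*8))/(4/99423) = (7 - (59 - 8))*(99423/4) = (7 - 1*51)*(99423/4) = (7 - 51)*(99423/4) = -44*99423/4 = -1093653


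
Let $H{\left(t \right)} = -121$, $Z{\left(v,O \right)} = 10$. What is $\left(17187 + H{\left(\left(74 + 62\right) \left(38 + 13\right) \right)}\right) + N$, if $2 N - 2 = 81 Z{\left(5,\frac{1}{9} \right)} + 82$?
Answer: $17513$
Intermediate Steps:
$N = 447$ ($N = 1 + \frac{81 \cdot 10 + 82}{2} = 1 + \frac{810 + 82}{2} = 1 + \frac{1}{2} \cdot 892 = 1 + 446 = 447$)
$\left(17187 + H{\left(\left(74 + 62\right) \left(38 + 13\right) \right)}\right) + N = \left(17187 - 121\right) + 447 = 17066 + 447 = 17513$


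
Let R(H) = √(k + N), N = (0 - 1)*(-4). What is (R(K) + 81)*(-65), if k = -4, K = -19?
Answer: -5265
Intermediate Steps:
N = 4 (N = -1*(-4) = 4)
R(H) = 0 (R(H) = √(-4 + 4) = √0 = 0)
(R(K) + 81)*(-65) = (0 + 81)*(-65) = 81*(-65) = -5265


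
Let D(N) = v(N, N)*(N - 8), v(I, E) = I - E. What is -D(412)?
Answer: 0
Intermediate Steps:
D(N) = 0 (D(N) = (N - N)*(N - 8) = 0*(-8 + N) = 0)
-D(412) = -1*0 = 0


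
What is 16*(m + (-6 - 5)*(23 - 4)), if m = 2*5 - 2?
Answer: -3216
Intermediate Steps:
m = 8 (m = 10 - 2 = 8)
16*(m + (-6 - 5)*(23 - 4)) = 16*(8 + (-6 - 5)*(23 - 4)) = 16*(8 - 11*19) = 16*(8 - 209) = 16*(-201) = -3216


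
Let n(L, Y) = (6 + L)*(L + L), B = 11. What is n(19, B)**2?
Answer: 902500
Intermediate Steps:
n(L, Y) = 2*L*(6 + L) (n(L, Y) = (6 + L)*(2*L) = 2*L*(6 + L))
n(19, B)**2 = (2*19*(6 + 19))**2 = (2*19*25)**2 = 950**2 = 902500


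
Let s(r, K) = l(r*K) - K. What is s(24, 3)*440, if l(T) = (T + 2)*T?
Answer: 2343000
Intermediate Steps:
l(T) = T*(2 + T) (l(T) = (2 + T)*T = T*(2 + T))
s(r, K) = -K + K*r*(2 + K*r) (s(r, K) = (r*K)*(2 + r*K) - K = (K*r)*(2 + K*r) - K = K*r*(2 + K*r) - K = -K + K*r*(2 + K*r))
s(24, 3)*440 = (3*(-1 + 24*(2 + 3*24)))*440 = (3*(-1 + 24*(2 + 72)))*440 = (3*(-1 + 24*74))*440 = (3*(-1 + 1776))*440 = (3*1775)*440 = 5325*440 = 2343000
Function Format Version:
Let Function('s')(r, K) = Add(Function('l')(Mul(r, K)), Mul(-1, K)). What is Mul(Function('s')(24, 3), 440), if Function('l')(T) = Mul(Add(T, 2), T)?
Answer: 2343000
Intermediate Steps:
Function('l')(T) = Mul(T, Add(2, T)) (Function('l')(T) = Mul(Add(2, T), T) = Mul(T, Add(2, T)))
Function('s')(r, K) = Add(Mul(-1, K), Mul(K, r, Add(2, Mul(K, r)))) (Function('s')(r, K) = Add(Mul(Mul(r, K), Add(2, Mul(r, K))), Mul(-1, K)) = Add(Mul(Mul(K, r), Add(2, Mul(K, r))), Mul(-1, K)) = Add(Mul(K, r, Add(2, Mul(K, r))), Mul(-1, K)) = Add(Mul(-1, K), Mul(K, r, Add(2, Mul(K, r)))))
Mul(Function('s')(24, 3), 440) = Mul(Mul(3, Add(-1, Mul(24, Add(2, Mul(3, 24))))), 440) = Mul(Mul(3, Add(-1, Mul(24, Add(2, 72)))), 440) = Mul(Mul(3, Add(-1, Mul(24, 74))), 440) = Mul(Mul(3, Add(-1, 1776)), 440) = Mul(Mul(3, 1775), 440) = Mul(5325, 440) = 2343000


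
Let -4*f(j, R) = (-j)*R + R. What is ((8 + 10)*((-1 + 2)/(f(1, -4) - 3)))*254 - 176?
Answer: -1700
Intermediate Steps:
f(j, R) = -R/4 + R*j/4 (f(j, R) = -((-j)*R + R)/4 = -(-R*j + R)/4 = -(R - R*j)/4 = -R/4 + R*j/4)
((8 + 10)*((-1 + 2)/(f(1, -4) - 3)))*254 - 176 = ((8 + 10)*((-1 + 2)/((¼)*(-4)*(-1 + 1) - 3)))*254 - 176 = (18*(1/((¼)*(-4)*0 - 3)))*254 - 176 = (18*(1/(0 - 3)))*254 - 176 = (18*(1/(-3)))*254 - 176 = (18*(1*(-⅓)))*254 - 176 = (18*(-⅓))*254 - 176 = -6*254 - 176 = -1524 - 176 = -1700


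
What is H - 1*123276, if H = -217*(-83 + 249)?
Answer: -159298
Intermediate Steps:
H = -36022 (H = -217*166 = -36022)
H - 1*123276 = -36022 - 1*123276 = -36022 - 123276 = -159298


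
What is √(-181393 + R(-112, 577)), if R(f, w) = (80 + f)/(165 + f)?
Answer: I*√509534633/53 ≈ 425.9*I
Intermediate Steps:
R(f, w) = (80 + f)/(165 + f)
√(-181393 + R(-112, 577)) = √(-181393 + (80 - 112)/(165 - 112)) = √(-181393 - 32/53) = √(-9613861/53) = I*√509534633/53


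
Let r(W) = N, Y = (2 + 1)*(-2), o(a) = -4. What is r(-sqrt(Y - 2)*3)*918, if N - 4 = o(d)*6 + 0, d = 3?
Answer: -18360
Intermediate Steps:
Y = -6 (Y = 3*(-2) = -6)
N = -20 (N = 4 + (-4*6 + 0) = 4 + (-24 + 0) = 4 - 24 = -20)
r(W) = -20
r(-sqrt(Y - 2)*3)*918 = -20*918 = -18360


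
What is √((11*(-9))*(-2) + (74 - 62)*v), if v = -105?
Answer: 3*I*√118 ≈ 32.588*I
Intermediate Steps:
√((11*(-9))*(-2) + (74 - 62)*v) = √((11*(-9))*(-2) + (74 - 62)*(-105)) = √(-99*(-2) + 12*(-105)) = √(198 - 1260) = √(-1062) = 3*I*√118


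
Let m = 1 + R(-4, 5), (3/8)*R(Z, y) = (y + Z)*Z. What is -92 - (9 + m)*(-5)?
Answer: -286/3 ≈ -95.333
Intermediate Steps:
R(Z, y) = 8*Z*(Z + y)/3 (R(Z, y) = 8*((y + Z)*Z)/3 = 8*((Z + y)*Z)/3 = 8*(Z*(Z + y))/3 = 8*Z*(Z + y)/3)
m = -29/3 (m = 1 + (8/3)*(-4)*(-4 + 5) = 1 + (8/3)*(-4)*1 = 1 - 32/3 = -29/3 ≈ -9.6667)
-92 - (9 + m)*(-5) = -92 - (9 - 29/3)*(-5) = -92 - (-2)*(-5)/3 = -92 - 1*10/3 = -92 - 10/3 = -286/3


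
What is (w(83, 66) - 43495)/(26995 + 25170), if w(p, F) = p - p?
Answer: -8699/10433 ≈ -0.83380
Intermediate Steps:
w(p, F) = 0
(w(83, 66) - 43495)/(26995 + 25170) = (0 - 43495)/(26995 + 25170) = -43495/52165 = -43495*1/52165 = -8699/10433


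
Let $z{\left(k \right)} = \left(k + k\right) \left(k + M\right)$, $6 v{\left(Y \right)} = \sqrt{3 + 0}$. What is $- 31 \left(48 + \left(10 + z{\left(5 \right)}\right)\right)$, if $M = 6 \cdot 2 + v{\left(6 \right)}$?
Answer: $-7068 - \frac{155 \sqrt{3}}{3} \approx -7157.5$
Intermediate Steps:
$v{\left(Y \right)} = \frac{\sqrt{3}}{6}$ ($v{\left(Y \right)} = \frac{\sqrt{3 + 0}}{6} = \frac{\sqrt{3}}{6}$)
$M = 12 + \frac{\sqrt{3}}{6}$ ($M = 6 \cdot 2 + \frac{\sqrt{3}}{6} = 12 + \frac{\sqrt{3}}{6} \approx 12.289$)
$z{\left(k \right)} = 2 k \left(12 + k + \frac{\sqrt{3}}{6}\right)$ ($z{\left(k \right)} = \left(k + k\right) \left(k + \left(12 + \frac{\sqrt{3}}{6}\right)\right) = 2 k \left(12 + k + \frac{\sqrt{3}}{6}\right)$)
$- 31 \left(48 + \left(10 + z{\left(5 \right)}\right)\right) = - 31 \left(48 + \left(10 + \frac{1}{3} \cdot 5 \left(72 + \sqrt{3} + 6 \cdot 5\right)\right)\right) = - 31 \left(48 + \left(10 + \frac{1}{3} \cdot 5 \left(72 + \sqrt{3} + 30\right)\right)\right) = - 31 \left(48 + \left(10 + \frac{1}{3} \cdot 5 \left(102 + \sqrt{3}\right)\right)\right) = - 31 \left(48 + \left(10 + \left(170 + \frac{5 \sqrt{3}}{3}\right)\right)\right) = - 31 \left(48 + \left(180 + \frac{5 \sqrt{3}}{3}\right)\right) = - 31 \left(228 + \frac{5 \sqrt{3}}{3}\right) = -7068 - \frac{155 \sqrt{3}}{3}$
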